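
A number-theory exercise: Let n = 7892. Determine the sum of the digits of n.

26

7+8+9+2 = 26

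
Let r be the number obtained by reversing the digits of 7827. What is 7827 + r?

15114

Reverse of 7827 is 7287.
7827 + 7287 = 15114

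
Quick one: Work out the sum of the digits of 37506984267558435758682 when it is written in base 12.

37506984267558435758682 in base 12 is 9949745BA612911A5A336.
Digit sum: 9+9+4+9+7+4+5+11+10+6+1+2+9+1+1+10+5+10+3+3+6 = 125.

125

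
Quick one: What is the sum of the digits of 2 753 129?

29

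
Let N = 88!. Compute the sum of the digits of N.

88! = 185482642257398439114796845645546284380220968949399346684421580986889562184028199319100141244804501828416633516851200000000000000000000
Sum of its 135 digits: 531.

531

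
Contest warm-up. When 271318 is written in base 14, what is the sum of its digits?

34

271318 in base 14 is 70C3C.
Digit sum: 7+0+12+3+12 = 34.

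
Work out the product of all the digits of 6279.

6×2×7×9 = 756

756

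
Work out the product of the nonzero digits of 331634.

648

3×3×1×6×3×4 = 648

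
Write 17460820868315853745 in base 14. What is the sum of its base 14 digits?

17460820868315853745 in base 14 is 8034C0A33367BA373.
Digit sum: 8+0+3+4+12+0+10+3+3+3+6+7+11+10+3+7+3 = 93.

93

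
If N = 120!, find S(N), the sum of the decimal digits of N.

120! = 6689502913449127057588118054090372586752746333138029810295671352301633557244962989366874165271984981308157637893214090552534408589408121859898481114389650005964960521256960000000000000000000000000000
Sum of its 199 digits: 783.

783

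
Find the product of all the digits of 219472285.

80640

2×1×9×4×7×2×2×8×5 = 80640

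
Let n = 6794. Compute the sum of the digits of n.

6+7+9+4 = 26

26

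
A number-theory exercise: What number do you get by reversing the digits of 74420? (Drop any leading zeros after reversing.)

2447

Reversing 74420 gives 2447.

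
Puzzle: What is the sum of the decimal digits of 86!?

495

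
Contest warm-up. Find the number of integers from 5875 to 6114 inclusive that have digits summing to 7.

3

The integers in [5875, 6114] that have digits summing to 7: 6001, 6010, 6100.
3 qualify.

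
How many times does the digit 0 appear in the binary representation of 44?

44 in base 2 is 101100.
The digit 0 appears 3 times.

3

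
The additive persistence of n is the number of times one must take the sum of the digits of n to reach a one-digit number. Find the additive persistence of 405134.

2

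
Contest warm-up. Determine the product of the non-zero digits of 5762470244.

376320

5×7×6×2×4×7×2×4×4 = 376320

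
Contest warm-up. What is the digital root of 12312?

9

1+2+3+1+2 = 9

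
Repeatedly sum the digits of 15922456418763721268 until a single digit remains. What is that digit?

8

1+5+9+2+2+4+5+6+4+1+8+7+6+3+7+2+1+2+6+8 = 89
8+9 = 17
1+7 = 8
(Equivalently, 15922456418763721268 mod 9 = 8.)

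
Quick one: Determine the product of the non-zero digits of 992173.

9×9×2×1×7×3 = 3402

3402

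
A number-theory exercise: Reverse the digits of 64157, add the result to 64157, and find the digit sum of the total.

19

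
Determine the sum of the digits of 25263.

2+5+2+6+3 = 18

18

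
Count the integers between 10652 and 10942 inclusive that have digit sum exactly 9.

The integers in [10652, 10942] that have digit sum exactly 9: 10701, 10710, 10800.
3 qualify.

3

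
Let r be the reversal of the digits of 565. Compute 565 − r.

0

Reverse of 565 is 565.
565 − 565 = 0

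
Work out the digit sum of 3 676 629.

3+6+7+6+6+2+9 = 39

39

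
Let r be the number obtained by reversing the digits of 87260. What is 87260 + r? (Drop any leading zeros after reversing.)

Reverse of 87260 is 6278.
87260 + 6278 = 93538

93538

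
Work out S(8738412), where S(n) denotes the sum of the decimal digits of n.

8+7+3+8+4+1+2 = 33

33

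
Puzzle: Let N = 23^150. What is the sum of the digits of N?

23^150 = 1816249060426471931081397084415022095710620741516323055109918990462799418455218915688596773828479900521761410098724432932268137124416171507931496957440092045323695035164212125383133341654067911458802467249
Sum of its 205 digits: 856.

856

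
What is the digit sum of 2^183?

2^183 = 12259964326927110866866776217202473468949912977468817408
Sum of its 56 digits: 278.

278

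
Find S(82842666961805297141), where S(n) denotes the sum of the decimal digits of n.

95

8+2+8+4+2+6+6+6+9+6+1+8+0+5+2+9+7+1+4+1 = 95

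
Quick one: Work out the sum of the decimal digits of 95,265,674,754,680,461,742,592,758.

134

9+5+2+6+5+6+7+4+7+5+4+6+8+0+4+6+1+7+4+2+5+9+2+7+5+8 = 134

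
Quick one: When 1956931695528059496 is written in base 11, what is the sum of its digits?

76

1956931695528059496 in base 11 is 396523823433587014.
Digit sum: 3+9+6+5+2+3+8+2+3+4+3+3+5+8+7+0+1+4 = 76.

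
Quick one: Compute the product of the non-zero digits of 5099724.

5×9×9×7×2×4 = 22680

22680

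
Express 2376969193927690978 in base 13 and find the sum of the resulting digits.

2376969193927690978 in base 13 is 375902CB27A15A505.
Digit sum: 3+7+5+9+0+2+12+11+2+7+10+1+5+10+5+0+5 = 94.

94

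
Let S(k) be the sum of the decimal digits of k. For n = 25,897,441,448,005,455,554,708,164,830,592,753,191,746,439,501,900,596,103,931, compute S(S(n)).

First digit sum: 253.
2+5+3 = 10.

10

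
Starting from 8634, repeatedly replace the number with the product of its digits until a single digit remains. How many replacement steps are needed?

3

8634 → 576 → 210 → 0 (3 steps)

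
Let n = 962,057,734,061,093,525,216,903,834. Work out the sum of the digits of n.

9+6+2+0+5+7+7+3+4+0+6+1+0+9+3+5+2+5+2+1+6+9+0+3+8+3+4 = 110

110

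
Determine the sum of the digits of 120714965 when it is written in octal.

35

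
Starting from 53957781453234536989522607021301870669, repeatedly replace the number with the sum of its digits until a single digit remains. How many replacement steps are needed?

2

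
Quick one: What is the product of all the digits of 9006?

9×0×0×6 = 0

0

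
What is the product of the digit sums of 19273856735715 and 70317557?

S(19273856735715) = 1+9+2+7+3+8+5+6+7+3+5+7+1+5 = 69.
S(70317557) = 7+0+3+1+7+5+5+7 = 35.
69 · 35 = 2415.

2415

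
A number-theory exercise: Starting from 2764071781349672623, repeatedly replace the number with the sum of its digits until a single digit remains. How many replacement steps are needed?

3

2764071781349672623 → 85 → 13 → 4 (3 steps)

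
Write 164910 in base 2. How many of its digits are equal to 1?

7

164910 in base 2 is 101000010000101110.
The digit 1 appears 7 times.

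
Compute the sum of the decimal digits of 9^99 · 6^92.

720

9^99 · 6^92 = 11479513147631472531947126195091035931868211245450066782170000386752416234517776539768595658015840756735842379927550351068781481562241222666521427053626796971397218304
Sum of its 167 digits: 720.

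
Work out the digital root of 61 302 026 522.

6+1+3+0+2+0+2+6+5+2+2 = 29
2+9 = 11
1+1 = 2
(Equivalently, 61 302 026 522 mod 9 = 2.)

2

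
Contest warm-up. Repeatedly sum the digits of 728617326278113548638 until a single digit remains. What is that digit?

7+2+8+6+1+7+3+2+6+2+7+8+1+1+3+5+4+8+6+3+8 = 98
9+8 = 17
1+7 = 8

8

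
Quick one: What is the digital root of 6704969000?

6+7+0+4+9+6+9+0+0+0 = 41
4+1 = 5

5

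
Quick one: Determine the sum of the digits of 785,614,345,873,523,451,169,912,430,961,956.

7+8+5+6+1+4+3+4+5+8+7+3+5+2+3+4+5+1+1+6+9+9+1+2+4+3+0+9+6+1+9+5+6 = 152

152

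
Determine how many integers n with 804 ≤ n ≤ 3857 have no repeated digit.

1575

The integers in [804, 3857] that have no repeated digit: 804, 805, 806, 807, 809, 810, …, 3856, 3857.
1575 qualify.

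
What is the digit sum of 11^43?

164

11^43 = 602400691612421918536387328824478011400331731
Sum of its 45 digits: 164.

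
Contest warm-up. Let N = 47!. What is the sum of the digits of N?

47! = 258623241511168180642964355153611979969197632389120000000000
Sum of its 60 digits: 225.

225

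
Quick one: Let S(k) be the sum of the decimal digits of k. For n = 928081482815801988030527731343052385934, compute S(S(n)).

14

First digit sum: 167.
1+6+7 = 14.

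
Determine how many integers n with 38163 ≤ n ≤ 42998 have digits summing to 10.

64

The integers in [38163, 42998] that have digits summing to 10: 40006, 40015, 40024, 40033, 40042, 40051, …, 42310, 42400.
64 qualify.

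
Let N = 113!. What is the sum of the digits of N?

113! = 22311927486598136465966070212187151182564399087952213171022161345724023063584214692821047352118139068425569179220877461124773845924561575264739138192463311667200000000000000000000000000
Sum of its 185 digits: 666.

666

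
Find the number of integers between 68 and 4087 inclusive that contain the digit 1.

The integers in [68, 4087] that contain the digit 1: 71, 81, 91, 100, 101, 102, …, 4071, 4081.
1815 qualify.

1815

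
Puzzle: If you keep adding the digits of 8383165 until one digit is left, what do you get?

7

8+3+8+3+1+6+5 = 34
3+4 = 7
(Equivalently, 8383165 mod 9 = 7.)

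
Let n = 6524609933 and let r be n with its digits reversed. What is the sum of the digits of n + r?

Reversal of 6524609933 is 3399064256; 6524609933 + 3399064256 = 9923674189.
Digit sum of 9923674189: 9+9+2+3+6+7+4+1+8+9 = 58.

58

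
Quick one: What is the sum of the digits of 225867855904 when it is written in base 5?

225867855904 in base 5 is 12200034132342104.
Digit sum: 1+2+2+0+0+0+3+4+1+3+2+3+4+2+1+0+4 = 32.

32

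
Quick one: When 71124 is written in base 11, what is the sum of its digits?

34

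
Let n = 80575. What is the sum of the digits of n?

8+0+5+7+5 = 25

25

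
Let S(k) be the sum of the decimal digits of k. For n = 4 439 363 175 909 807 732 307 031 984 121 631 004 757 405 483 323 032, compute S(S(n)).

19

First digit sum: 199.
1+9+9 = 19.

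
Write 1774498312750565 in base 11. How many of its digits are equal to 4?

4

1774498312750565 in base 11 is 474456565521416.
The digit 4 appears 4 times.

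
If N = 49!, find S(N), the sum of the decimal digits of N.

225

49! = 608281864034267560872252163321295376887552831379210240000000000
Sum of its 63 digits: 225.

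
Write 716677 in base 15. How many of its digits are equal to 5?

1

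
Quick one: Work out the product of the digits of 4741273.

4×7×4×1×2×7×3 = 4704

4704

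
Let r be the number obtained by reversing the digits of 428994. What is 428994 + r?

928818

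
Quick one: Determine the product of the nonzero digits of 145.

20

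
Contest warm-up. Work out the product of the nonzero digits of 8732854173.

1128960

8×7×3×2×8×5×4×1×7×3 = 1128960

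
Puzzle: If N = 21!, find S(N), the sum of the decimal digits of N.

63

21! = 51090942171709440000
Sum of its 20 digits: 63.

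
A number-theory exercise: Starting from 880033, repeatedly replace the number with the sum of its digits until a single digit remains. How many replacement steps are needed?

880033 → 22 → 4 (2 steps)

2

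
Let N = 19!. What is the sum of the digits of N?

45

19! = 121645100408832000
Sum of its 18 digits: 45.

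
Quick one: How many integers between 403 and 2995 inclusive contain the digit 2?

The integers in [403, 2995] that contain the digit 2: 412, 420, 421, 422, 423, 424, …, 2994, 2995.
1380 qualify.

1380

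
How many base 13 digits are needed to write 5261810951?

5261810951 in base 13 is 65B178207, which has 9 digits.

9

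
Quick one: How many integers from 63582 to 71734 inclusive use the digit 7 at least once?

4249

The integers in [63582, 71734] that use the digit 7 at least once: 63587, 63597, 63607, 63617, 63627, 63637, …, 71733, 71734.
4249 qualify.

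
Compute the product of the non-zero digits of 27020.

28

2×7×2 = 28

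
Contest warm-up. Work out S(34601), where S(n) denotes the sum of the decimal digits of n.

14

3+4+6+0+1 = 14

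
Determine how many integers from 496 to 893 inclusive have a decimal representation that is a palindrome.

39

The integers in [496, 893] that have a decimal representation that is a palindrome: 505, 515, 525, 535, 545, 555, …, 878, 888.
39 qualify.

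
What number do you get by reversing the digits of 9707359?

9537079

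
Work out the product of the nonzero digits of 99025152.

9×9×2×5×1×5×2 = 8100

8100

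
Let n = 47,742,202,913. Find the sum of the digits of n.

4+7+7+4+2+2+0+2+9+1+3 = 41

41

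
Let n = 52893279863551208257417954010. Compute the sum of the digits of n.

5+2+8+9+3+2+7+9+8+6+3+5+5+1+2+0+8+2+5+7+4+1+7+9+5+4+0+1+0 = 128

128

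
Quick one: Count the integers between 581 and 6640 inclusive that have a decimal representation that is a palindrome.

The integers in [581, 6640] that have a decimal representation that is a palindrome: 585, 595, 606, 616, 626, 636, …, 6446, 6556.
98 qualify.

98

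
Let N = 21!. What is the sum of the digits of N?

21! = 51090942171709440000
Sum of its 20 digits: 63.

63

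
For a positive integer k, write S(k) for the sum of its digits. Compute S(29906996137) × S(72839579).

3050

S(29906996137) = 2+9+9+0+6+9+9+6+1+3+7 = 61.
S(72839579) = 7+2+8+3+9+5+7+9 = 50.
61 · 50 = 3050.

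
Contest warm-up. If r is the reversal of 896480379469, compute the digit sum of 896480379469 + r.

56

Reversal of 896480379469 is 964973084698; 896480379469 + 964973084698 = 1861453464167.
Digit sum of 1861453464167: 1+8+6+1+4+5+3+4+6+4+1+6+7 = 56.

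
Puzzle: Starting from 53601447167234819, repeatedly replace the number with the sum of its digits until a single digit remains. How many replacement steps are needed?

53601447167234819 → 71 → 8 (2 steps)

2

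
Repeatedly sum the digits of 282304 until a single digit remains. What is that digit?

2+8+2+3+0+4 = 19
1+9 = 10
1+0 = 1
(Equivalently, 282304 mod 9 = 1.)

1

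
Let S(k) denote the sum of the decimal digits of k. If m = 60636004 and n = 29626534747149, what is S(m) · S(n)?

S(60636004) = 6+0+6+3+6+0+0+4 = 25.
S(29626534747149) = 2+9+6+2+6+5+3+4+7+4+7+1+4+9 = 69.
25 · 69 = 1725.

1725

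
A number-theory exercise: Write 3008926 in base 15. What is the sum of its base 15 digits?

3008926 in base 15 is 3E6801.
Digit sum: 3+14+6+8+0+1 = 32.

32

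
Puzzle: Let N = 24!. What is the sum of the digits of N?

24! = 620448401733239439360000
Sum of its 24 digits: 81.

81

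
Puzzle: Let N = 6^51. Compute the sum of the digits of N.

6^51 = 4849687664788584363858837602739217760256
Sum of its 40 digits: 216.

216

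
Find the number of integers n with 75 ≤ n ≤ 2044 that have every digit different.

1190

The integers in [75, 2044] that have every digit different: 75, 76, 78, 79, 80, 81, …, 2041, 2043.
1190 qualify.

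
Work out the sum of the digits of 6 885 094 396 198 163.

86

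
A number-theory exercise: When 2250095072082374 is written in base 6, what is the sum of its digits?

2250095072082374 in base 6 is 34053315223410352102.
Digit sum: 3+4+0+5+3+3+1+5+2+2+3+4+1+0+3+5+2+1+0+2 = 49.

49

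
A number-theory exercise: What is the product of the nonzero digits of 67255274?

117600

6×7×2×5×5×2×7×4 = 117600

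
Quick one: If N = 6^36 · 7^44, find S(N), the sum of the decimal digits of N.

6^36 · 7^44 = 157673524085209448848633115484577941377065126840453534048327827456
Sum of its 66 digits: 297.

297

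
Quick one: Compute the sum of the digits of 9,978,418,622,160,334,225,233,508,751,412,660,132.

9+9+7+8+4+1+8+6+2+2+1+6+0+3+3+4+2+2+5+2+3+3+5+0+8+7+5+1+4+1+2+6+6+0+1+3+2 = 141

141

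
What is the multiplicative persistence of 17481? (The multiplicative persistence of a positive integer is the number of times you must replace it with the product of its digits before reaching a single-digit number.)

17481 → 224 → 16 → 6 (3 steps)

3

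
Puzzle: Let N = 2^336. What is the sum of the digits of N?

469

2^336 = 139984046386112763159840142535527767382602843577165595931249318810236991948760059086304843329475444736
Sum of its 102 digits: 469.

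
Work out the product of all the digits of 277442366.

2×7×7×4×4×2×3×6×6 = 338688

338688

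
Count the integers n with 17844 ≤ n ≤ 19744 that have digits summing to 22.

146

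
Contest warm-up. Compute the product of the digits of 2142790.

0

2×1×4×2×7×9×0 = 0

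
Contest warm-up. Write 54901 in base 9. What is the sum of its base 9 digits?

21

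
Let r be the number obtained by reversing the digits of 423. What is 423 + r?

Reverse of 423 is 324.
423 + 324 = 747

747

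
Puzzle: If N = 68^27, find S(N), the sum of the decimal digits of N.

206

68^27 = 30042816356321847106973754380840451238772376338432
Sum of its 50 digits: 206.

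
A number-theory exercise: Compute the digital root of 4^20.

7

The digital root of n equals n mod 9 (or 9 when 9 | n), so we need 4^20 mod 9.
4^20 ≡ 7 (mod 9), so the digital root is 7.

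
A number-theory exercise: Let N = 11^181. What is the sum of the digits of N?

11^181 = 310510302014121633020937183557989704181193410687432229173925921726449830163756710579762535041029352156690293924949840725060157610378782033562854077931351117235416826442793546645794270350811
Sum of its 189 digits: 776.

776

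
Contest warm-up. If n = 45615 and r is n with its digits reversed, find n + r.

97269

Reverse of 45615 is 51654.
45615 + 51654 = 97269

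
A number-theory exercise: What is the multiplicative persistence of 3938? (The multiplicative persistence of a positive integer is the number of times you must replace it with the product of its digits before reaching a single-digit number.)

4

3938 → 648 → 192 → 18 → 8 (4 steps)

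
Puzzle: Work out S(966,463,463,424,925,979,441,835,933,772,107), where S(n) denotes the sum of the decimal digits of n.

9+6+6+4+6+3+4+6+3+4+2+4+9+2+5+9+7+9+4+4+1+8+3+5+9+3+3+7+7+2+1+0+7 = 162

162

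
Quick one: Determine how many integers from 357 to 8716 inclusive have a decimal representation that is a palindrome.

The integers in [357, 8716] that have a decimal representation that is a palindrome: 363, 373, 383, 393, 404, 414, …, 8558, 8668.
141 qualify.

141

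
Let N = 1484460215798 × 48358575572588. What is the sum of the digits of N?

1484460215798 × 48358575572588 = 71786381530167873893345224
Sum of its 26 digits: 121.

121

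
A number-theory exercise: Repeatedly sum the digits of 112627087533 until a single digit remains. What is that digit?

9

1+1+2+6+2+7+0+8+7+5+3+3 = 45
4+5 = 9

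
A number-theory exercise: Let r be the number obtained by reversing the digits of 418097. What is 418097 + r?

Reverse of 418097 is 790814.
418097 + 790814 = 1208911

1208911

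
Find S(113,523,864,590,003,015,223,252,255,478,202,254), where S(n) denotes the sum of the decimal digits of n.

118

1+1+3+5+2+3+8+6+4+5+9+0+0+0+3+0+1+5+2+2+3+2+5+2+2+5+5+4+7+8+2+0+2+2+5+4 = 118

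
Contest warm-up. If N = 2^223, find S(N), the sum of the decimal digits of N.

290

2^223 = 13479973333575319897333507543509815336818572211270286240551805124608
Sum of its 68 digits: 290.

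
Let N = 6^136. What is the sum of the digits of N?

486

6^136 = 6738605811544832916404944710839227866895803064850951683710862125118065920077148776367390663479029248557056
Sum of its 106 digits: 486.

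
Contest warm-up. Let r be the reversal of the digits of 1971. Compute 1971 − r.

Reverse of 1971 is 1791.
1971 − 1791 = 180

180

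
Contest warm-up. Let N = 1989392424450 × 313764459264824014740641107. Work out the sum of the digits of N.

150

1989392424450 × 313764459264824014740641107 = 624200638323091511287466549802061866150
Sum of its 39 digits: 150.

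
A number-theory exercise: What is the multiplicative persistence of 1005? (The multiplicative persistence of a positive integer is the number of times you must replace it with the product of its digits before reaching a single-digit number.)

1

1005 → 0 (1 step)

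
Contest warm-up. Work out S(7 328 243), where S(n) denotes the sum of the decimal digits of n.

29

7+3+2+8+2+4+3 = 29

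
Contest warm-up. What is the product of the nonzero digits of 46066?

864

4×6×6×6 = 864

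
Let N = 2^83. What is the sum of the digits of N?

2^83 = 9671406556917033397649408
Sum of its 25 digits: 122.

122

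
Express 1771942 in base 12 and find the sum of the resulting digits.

1771942 in base 12 is 71551A.
Digit sum: 7+1+5+5+1+10 = 29.

29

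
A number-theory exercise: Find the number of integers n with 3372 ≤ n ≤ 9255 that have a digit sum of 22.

The integers in [3372, 9255] that have a digit sum of 22: 3379, 3388, 3397, 3469, 3478, 3487, …, 9238, 9247.
393 qualify.

393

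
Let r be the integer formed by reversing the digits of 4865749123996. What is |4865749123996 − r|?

Reverse of 4865749123996 is 6993219475684.
|4865749123996 − 6993219475684| = 2127470351688

2127470351688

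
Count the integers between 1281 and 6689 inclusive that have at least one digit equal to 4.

2242

The integers in [1281, 6689] that have at least one digit equal to 4: 1284, 1294, 1304, 1314, 1324, 1334, …, 6674, 6684.
2242 qualify.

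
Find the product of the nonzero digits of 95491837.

272160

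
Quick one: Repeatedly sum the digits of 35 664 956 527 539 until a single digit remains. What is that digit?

3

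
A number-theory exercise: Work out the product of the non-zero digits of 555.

5×5×5 = 125

125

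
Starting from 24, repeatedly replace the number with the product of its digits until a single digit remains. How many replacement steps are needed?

1

24 → 8 (1 step)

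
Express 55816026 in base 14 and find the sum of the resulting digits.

55816026 in base 14 is 75AD190.
Digit sum: 7+5+10+13+1+9+0 = 45.

45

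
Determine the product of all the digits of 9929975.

459270

9×9×2×9×9×7×5 = 459270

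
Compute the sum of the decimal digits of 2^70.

2^70 = 1180591620717411303424
Sum of its 22 digits: 70.

70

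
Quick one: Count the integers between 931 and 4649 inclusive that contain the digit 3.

The integers in [931, 4649] that contain the digit 3: 931, 932, 933, 934, 935, 936, …, 4639, 4643.
1766 qualify.

1766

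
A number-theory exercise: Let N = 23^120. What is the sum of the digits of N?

721

23^120 = 25547024360008320034716845003257365943632624968308007978003956631070331770034737801377170772800110738892953971818279672252777842139713519289874946645982858448971201
Sum of its 164 digits: 721.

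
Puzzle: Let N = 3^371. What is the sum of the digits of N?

801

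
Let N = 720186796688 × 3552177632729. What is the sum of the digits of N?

97

720186796688 × 3552177632729 = 2558231430581861457601552
Sum of its 25 digits: 97.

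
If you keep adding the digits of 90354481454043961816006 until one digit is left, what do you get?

1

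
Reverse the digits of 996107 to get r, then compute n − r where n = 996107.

Reverse of 996107 is 701699.
996107 − 701699 = 294408

294408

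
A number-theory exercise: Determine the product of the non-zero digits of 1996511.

2430

1×9×9×6×5×1×1 = 2430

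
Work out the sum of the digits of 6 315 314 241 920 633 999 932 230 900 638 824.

139

6+3+1+5+3+1+4+2+4+1+9+2+0+6+3+3+9+9+9+9+3+2+2+3+0+9+0+0+6+3+8+8+2+4 = 139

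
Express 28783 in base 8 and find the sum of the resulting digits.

28783 in base 8 is 70157.
Digit sum: 7+0+1+5+7 = 20.

20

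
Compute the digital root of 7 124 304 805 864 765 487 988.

6

7+1+2+4+3+0+4+8+0+5+8+6+4+7+6+5+4+8+7+9+8+8 = 114
1+1+4 = 6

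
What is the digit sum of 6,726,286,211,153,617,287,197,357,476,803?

6+7+2+6+2+8+6+2+1+1+1+5+3+6+1+7+2+8+7+1+9+7+3+5+7+4+7+6+8+0+3 = 141

141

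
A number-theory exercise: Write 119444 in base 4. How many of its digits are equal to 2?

119444 in base 4 is 131022110.
The digit 2 appears 2 times.

2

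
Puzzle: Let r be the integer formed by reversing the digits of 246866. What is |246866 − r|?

421776

Reverse of 246866 is 668642.
|246866 − 668642| = 421776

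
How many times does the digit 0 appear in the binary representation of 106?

3

106 in base 2 is 1101010.
The digit 0 appears 3 times.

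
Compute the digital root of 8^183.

The digital root of n equals n mod 9 (or 9 when 9 | n), so we need 8^183 mod 9.
8^183 ≡ 8 (mod 9), so the digital root is 8.

8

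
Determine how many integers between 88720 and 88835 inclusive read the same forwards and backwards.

1

The integers in [88720, 88835] that read the same forwards and backwards: 88788.
1 qualifies.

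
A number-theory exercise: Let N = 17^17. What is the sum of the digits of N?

17^17 = 827240261886336764177
Sum of its 21 digits: 98.

98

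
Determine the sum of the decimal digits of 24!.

24! = 620448401733239439360000
Sum of its 24 digits: 81.

81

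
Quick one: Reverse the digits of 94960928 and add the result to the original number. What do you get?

177867877

Reverse of 94960928 is 82906949.
94960928 + 82906949 = 177867877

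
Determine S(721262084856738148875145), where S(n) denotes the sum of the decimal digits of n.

7+2+1+2+6+2+0+8+4+8+5+6+7+3+8+1+4+8+8+7+5+1+4+5 = 112

112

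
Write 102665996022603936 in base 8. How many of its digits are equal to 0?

102665996022603936 in base 8 is 5545742675734060240.
The digit 0 appears 3 times.

3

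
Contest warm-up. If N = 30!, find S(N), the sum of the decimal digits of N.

30! = 265252859812191058636308480000000
Sum of its 33 digits: 117.

117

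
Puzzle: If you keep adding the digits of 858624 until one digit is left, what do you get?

6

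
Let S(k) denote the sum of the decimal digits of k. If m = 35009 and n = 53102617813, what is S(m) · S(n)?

S(35009) = 3+5+0+0+9 = 17.
S(53102617813) = 5+3+1+0+2+6+1+7+8+1+3 = 37.
17 · 37 = 629.

629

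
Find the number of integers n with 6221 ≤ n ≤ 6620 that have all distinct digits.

The integers in [6221, 6620] that have all distinct digits: 6230, 6231, 6234, 6235, 6237, 6238, …, 6597, 6598.
210 qualify.

210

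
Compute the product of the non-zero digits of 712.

7×1×2 = 14

14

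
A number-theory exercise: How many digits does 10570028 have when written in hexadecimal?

6

10570028 in base 16 is A1492C, which has 6 digits.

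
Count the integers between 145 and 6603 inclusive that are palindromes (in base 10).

141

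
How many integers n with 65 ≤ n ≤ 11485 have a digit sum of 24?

The integers in [65, 11485] that have a digit sum of 24: 699, 789, 798, 879, 888, 897, …, 10986, 10995.
430 qualify.

430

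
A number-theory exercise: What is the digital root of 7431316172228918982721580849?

7+4+3+1+3+1+6+1+7+2+2+2+8+9+1+8+9+8+2+7+2+1+5+8+0+8+4+9 = 128
1+2+8 = 11
1+1 = 2

2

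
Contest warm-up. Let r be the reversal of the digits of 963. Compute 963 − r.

594

Reverse of 963 is 369.
963 − 369 = 594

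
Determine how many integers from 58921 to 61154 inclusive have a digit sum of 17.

The integers in [58921, 61154] that have a digit sum of 17: 59003, 59012, 59021, 59030, 59102, 59111, …, 61145, 61154.
94 qualify.

94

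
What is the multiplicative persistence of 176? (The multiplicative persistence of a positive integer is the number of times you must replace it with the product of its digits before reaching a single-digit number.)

176 → 42 → 8 (2 steps)

2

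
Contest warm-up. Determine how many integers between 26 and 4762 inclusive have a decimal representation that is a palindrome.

134

The integers in [26, 4762] that have a decimal representation that is a palindrome: 33, 44, 55, 66, 77, 88, …, 4554, 4664.
134 qualify.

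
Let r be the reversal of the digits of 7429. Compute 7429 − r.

-1818

Reverse of 7429 is 9247.
7429 − 9247 = -1818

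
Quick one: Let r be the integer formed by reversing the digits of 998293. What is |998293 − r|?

605394

Reverse of 998293 is 392899.
|998293 − 392899| = 605394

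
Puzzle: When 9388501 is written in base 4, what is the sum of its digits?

9388501 in base 4 is 203310013111.
Digit sum: 2+0+3+3+1+0+0+1+3+1+1+1 = 16.

16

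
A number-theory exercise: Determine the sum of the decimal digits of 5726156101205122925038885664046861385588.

172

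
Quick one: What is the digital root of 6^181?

The digital root of n equals n mod 9 (or 9 when 9 | n), so we need 6^181 mod 9.
6^181 ≡ 0 (mod 9), so the digital root is 9.

9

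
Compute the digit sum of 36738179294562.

72

3+6+7+3+8+1+7+9+2+9+4+5+6+2 = 72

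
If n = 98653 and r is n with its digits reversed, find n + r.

134342

Reverse of 98653 is 35689.
98653 + 35689 = 134342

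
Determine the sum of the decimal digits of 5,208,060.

5+2+0+8+0+6+0 = 21

21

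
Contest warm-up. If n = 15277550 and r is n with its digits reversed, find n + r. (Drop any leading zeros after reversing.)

Reverse of 15277550 is 5577251.
15277550 + 5577251 = 20854801

20854801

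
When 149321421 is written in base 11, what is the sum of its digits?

149321421 in base 11 is 77319437.
Digit sum: 7+7+3+1+9+4+3+7 = 41.

41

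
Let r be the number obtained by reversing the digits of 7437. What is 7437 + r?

Reverse of 7437 is 7347.
7437 + 7347 = 14784

14784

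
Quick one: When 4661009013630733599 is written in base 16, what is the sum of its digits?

114

4661009013630733599 in base 16 is 40AF3B00B85A8D1F.
Digit sum: 4+0+10+15+3+11+0+0+11+8+5+10+8+13+1+15 = 114.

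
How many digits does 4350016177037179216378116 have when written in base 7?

4350016177037179216378116 in base 7 is 123124600122062223502101213255, which has 30 digits.

30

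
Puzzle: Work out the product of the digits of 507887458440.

0

5×0×7×8×8×7×4×5×8×4×4×0 = 0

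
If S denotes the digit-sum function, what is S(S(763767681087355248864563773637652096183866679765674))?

First digit sum: 275.
2+7+5 = 14.

14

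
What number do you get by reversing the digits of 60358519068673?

Reversing 60358519068673 gives 37686091585306.

37686091585306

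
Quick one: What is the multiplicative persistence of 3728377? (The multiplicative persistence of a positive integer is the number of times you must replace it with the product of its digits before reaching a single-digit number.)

3728377 → 49392 → 1944 → 144 → 16 → 6 (5 steps)

5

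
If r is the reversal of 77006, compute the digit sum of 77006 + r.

Reversal of 77006 is 60077; 77006 + 60077 = 137083.
Digit sum of 137083: 1+3+7+0+8+3 = 22.

22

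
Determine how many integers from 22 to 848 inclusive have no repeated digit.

613

The integers in [22, 848] that have no repeated digit: 23, 24, 25, 26, 27, 28, …, 846, 847.
613 qualify.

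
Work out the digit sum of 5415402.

21

5+4+1+5+4+0+2 = 21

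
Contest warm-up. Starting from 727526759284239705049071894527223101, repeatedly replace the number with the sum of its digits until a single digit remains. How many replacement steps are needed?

727526759284239705049071894527223101 → 155 → 11 → 2 (3 steps)

3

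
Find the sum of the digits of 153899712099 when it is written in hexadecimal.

153899712099 in base 16 is 23D5233E63.
Digit sum: 2+3+13+5+2+3+3+14+6+3 = 54.

54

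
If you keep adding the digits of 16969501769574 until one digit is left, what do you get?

3

1+6+9+6+9+5+0+1+7+6+9+5+7+4 = 75
7+5 = 12
1+2 = 3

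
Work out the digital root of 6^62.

The digital root of n equals n mod 9 (or 9 when 9 | n), so we need 6^62 mod 9.
6^62 ≡ 0 (mod 9), so the digital root is 9.

9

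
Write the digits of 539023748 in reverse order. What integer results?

847320935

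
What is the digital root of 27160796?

2

2+7+1+6+0+7+9+6 = 38
3+8 = 11
1+1 = 2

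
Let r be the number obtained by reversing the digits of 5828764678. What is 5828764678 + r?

14593442963

Reverse of 5828764678 is 8764678285.
5828764678 + 8764678285 = 14593442963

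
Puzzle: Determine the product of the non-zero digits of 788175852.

7×8×8×1×7×5×8×5×2 = 1254400

1254400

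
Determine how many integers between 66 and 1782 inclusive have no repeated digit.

1058

The integers in [66, 1782] that have no repeated digit: 67, 68, 69, 70, 71, 72, …, 1780, 1782.
1058 qualify.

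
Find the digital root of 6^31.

The digital root of n equals n mod 9 (or 9 when 9 | n), so we need 6^31 mod 9.
6^31 ≡ 0 (mod 9), so the digital root is 9.

9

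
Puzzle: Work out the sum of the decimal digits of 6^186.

657

6^186 = 5446688913686940692470458627512566893481851265333880267304664582064132396939282462234919305286085154808116636133538447014310958860528942690861056
Sum of its 145 digits: 657.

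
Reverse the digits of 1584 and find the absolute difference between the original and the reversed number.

3267

Reverse of 1584 is 4851.
|1584 − 4851| = 3267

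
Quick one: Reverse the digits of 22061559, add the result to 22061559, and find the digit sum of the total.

Reversal of 22061559 is 95516022; 22061559 + 95516022 = 117577581.
Digit sum of 117577581: 1+1+7+5+7+7+5+8+1 = 42.

42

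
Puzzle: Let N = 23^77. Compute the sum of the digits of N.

23^77 = 712924226912513004455728271323300657714052267955679067752437781532358642818400189341261477721474421502903
Sum of its 105 digits: 425.

425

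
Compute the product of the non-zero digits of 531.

15

5×3×1 = 15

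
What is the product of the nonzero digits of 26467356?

181440

2×6×4×6×7×3×5×6 = 181440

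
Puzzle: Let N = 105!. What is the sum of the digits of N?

648

105! = 1081396758240290900504101305800329649720646107774902579144176636573226531909905153326984536526808240339776398934872029657993872907813436816097280000000000000000000000000
Sum of its 169 digits: 648.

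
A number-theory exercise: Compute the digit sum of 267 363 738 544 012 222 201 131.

2+6+7+3+6+3+7+3+8+5+4+4+0+1+2+2+2+2+2+0+1+1+3+1 = 75

75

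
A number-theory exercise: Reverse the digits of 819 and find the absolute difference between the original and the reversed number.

Reverse of 819 is 918.
|819 − 918| = 99

99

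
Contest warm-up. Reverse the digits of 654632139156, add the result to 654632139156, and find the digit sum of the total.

Reversal of 654632139156 is 651931236456; 654632139156 + 651931236456 = 1306563375612.
Digit sum of 1306563375612: 1+3+0+6+5+6+3+3+7+5+6+1+2 = 48.

48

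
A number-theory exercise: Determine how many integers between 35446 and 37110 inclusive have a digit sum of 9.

The integers in [35446, 37110] that have a digit sum of 9: 36000.
1 qualifies.

1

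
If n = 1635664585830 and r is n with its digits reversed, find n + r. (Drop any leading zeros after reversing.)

Reverse of 1635664585830 is 385854665361.
1635664585830 + 385854665361 = 2021519251191

2021519251191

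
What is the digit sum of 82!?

477

82! = 475364333701284174842138206989404946643813294067993328617160934076743994734899148613007131808479167119360000000000000000000
Sum of its 123 digits: 477.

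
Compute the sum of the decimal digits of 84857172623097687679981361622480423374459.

8+4+8+5+7+1+7+2+6+2+3+0+9+7+6+8+7+6+7+9+9+8+1+3+6+1+6+2+2+4+8+0+4+2+3+3+7+4+4+5+9 = 203

203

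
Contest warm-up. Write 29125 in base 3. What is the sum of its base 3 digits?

11

29125 in base 3 is 1110221201.
Digit sum: 1+1+1+0+2+2+1+2+0+1 = 11.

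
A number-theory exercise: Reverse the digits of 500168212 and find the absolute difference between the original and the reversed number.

287307207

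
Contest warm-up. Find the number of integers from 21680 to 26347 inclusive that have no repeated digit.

1246

The integers in [21680, 26347] that have no repeated digit: 21680, 21683, 21684, 21685, 21687, 21689, …, 26345, 26347.
1246 qualify.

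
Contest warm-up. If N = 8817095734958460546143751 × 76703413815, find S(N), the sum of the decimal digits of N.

126

8817095734958460546143751 × 76703413815 = 676301342804990361106215035429320065
Sum of its 36 digits: 126.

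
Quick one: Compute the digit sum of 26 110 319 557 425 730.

2+6+1+1+0+3+1+9+5+5+7+4+2+5+7+3+0 = 61

61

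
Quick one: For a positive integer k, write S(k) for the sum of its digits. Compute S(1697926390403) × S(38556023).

1888

S(1697926390403) = 1+6+9+7+9+2+6+3+9+0+4+0+3 = 59.
S(38556023) = 3+8+5+5+6+0+2+3 = 32.
59 · 32 = 1888.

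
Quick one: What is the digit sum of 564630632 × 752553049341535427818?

134

564630632 × 752553049341535427818 = 424914503863238332459267720976
Sum of its 30 digits: 134.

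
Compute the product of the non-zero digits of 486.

4×8×6 = 192

192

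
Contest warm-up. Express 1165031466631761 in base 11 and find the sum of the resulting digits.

1165031466631761 in base 11 is 308240085673573.
Digit sum: 3+0+8+2+4+0+0+8+5+6+7+3+5+7+3 = 61.

61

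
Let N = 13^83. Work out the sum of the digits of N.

13^83 = 286614555192773908454903515714796349532804586806614556377660299844524707381194798580194256597
Sum of its 93 digits: 457.

457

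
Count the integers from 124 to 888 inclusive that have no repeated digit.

558

The integers in [124, 888] that have no repeated digit: 124, 125, 126, 127, 128, 129, …, 876, 879.
558 qualify.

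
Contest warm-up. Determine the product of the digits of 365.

90

3×6×5 = 90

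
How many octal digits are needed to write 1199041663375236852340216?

1199041663375236852340216 in base 8 is 375720267067314333760752770, which has 27 digits.

27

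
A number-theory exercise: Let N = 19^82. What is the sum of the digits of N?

19^82 = 720767636778686895556514077219780327121556776532540503199079025625101993380535025429687491694437555246761
Sum of its 105 digits: 487.

487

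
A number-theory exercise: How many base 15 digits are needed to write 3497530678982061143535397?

21

3497530678982061143535397 in base 15 is A7B879C5E5AE9B3A101B7, which has 21 digits.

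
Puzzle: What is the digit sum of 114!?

648

114! = 2543559733472187557120132004189335234812341496026552301496526393412538629248600474981599398141467853800514886431180030568224218435400019580180261753940817530060800000000000000000000000000
Sum of its 187 digits: 648.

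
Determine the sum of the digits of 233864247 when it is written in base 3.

233864247 in base 3 is 121022001112102210.
Digit sum: 1+2+1+0+2+2+0+0+1+1+1+2+1+0+2+2+1+0 = 19.

19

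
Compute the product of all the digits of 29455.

2×9×4×5×5 = 1800

1800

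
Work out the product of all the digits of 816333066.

8×1×6×3×3×3×0×6×6 = 0

0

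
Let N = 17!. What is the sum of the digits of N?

17! = 355687428096000
Sum of its 15 digits: 63.

63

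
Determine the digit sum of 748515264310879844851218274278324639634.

7+4+8+5+1+5+2+6+4+3+1+0+8+7+9+8+4+4+8+5+1+2+1+8+2+7+4+2+7+8+3+2+4+6+3+9+6+3+4 = 181

181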